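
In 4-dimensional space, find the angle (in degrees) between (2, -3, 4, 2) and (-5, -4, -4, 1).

With u = (2, -3, 4, 2), v = (-5, -4, -4, 1):
u·v = 2·(-5) + (-3)·(-4) + 4·(-4) + 2·1 = (-10) + 12 + (-16) + 2 = -12.
|u| = √(2² + (-3)² + 4² + 2²) = √33, |v| = √((-5)² + (-4)² + (-4)² + 1²) = √58, so |u||v| = √(33·58) = √1914.
cos θ = (u·v)/(|u||v|) = -12/√1914 ≈ -0.27429
θ = arccos(-0.27429) ≈ 105.92°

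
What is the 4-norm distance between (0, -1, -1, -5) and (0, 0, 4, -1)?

(Σ|x_i - y_i|^4)^(1/4) = (|0 - 0|^4 + |-1 - 0|^4 + |-1 - 4|^4 + |-5 - (-1)|^4)^(1/4)
= (0^4 + 1^4 + 5^4 + 4^4)^(1/4) = (0 + 1 + 625 + 256)^(1/4) = (882)^(1/4) ≈ 5.4496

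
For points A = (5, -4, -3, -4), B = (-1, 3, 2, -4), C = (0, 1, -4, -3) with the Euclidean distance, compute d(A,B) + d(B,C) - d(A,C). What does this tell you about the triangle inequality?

d(A,B) = √(6² + 7² + 5² + 0²) = √110 ≈ 10.4881, d(B,C) = √(1² + 2² + 6² + 1²) = √42 ≈ 6.4807, d(A,C) = √(5² + 5² + 1² + 1²) = √52 ≈ 7.2111.
d(A,B) + d(B,C) - d(A,C) = 10.4881 + 6.4807 - 7.2111 = 16.9688 - 7.2111 = 9.7577 (to 4 decimal places). This is ≥ 0, so the triangle inequality holds for these points.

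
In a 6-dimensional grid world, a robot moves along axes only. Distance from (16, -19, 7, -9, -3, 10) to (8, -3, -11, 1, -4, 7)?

Σ|x_i - y_i| = |16 - 8| + |-19 - (-3)| + |7 - (-11)| + |-9 - 1| + |-3 - (-4)| + |10 - 7| = 8 + 16 + 18 + 10 + 1 + 3 = 56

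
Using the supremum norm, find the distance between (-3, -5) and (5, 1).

max(|x_i - y_i|) = max(|-3 - 5|, |-5 - 1|) = max(8, 6) = 8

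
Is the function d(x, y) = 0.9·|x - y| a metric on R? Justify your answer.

Yes. Since |x - y| is a metric on R and 0.9 > 0, the positive scalar multiple 0.9·|x - y| is also a metric: scaling by a positive constant preserves non-negativity, identity (d=0 ⟺ |x-y|=0 ⟺ x=y), symmetry, and the triangle inequality.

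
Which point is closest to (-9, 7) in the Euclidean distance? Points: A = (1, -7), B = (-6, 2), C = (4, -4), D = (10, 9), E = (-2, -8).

Distances: d(A) ≈ 17.2047, d(B) ≈ 5.831, d(C) ≈ 17.0294, d(D) ≈ 19.105, d(E) ≈ 16.5529. Nearest: B = (-6, 2) with distance 5.831.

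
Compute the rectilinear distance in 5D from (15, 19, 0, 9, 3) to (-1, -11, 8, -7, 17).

Σ|x_i - y_i| = |15 - (-1)| + |19 - (-11)| + |0 - 8| + |9 - (-7)| + |3 - 17| = 16 + 30 + 8 + 16 + 14 = 84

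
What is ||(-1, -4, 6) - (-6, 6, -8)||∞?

max(|x_i - y_i|) = max(|-1 - (-6)|, |-4 - 6|, |6 - (-8)|) = max(5, 10, 14) = 14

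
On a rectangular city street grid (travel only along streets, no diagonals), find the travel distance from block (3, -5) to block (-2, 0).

Σ|x_i - y_i| = |3 - (-2)| + |-5 - 0| = 5 + 5 = 10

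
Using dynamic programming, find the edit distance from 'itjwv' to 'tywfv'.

Let D[i][j] be the edit distance between the first i characters of 'itjwv' and the first j characters of 'tywfv', with D[i][0] = i, D[0][j] = j, and D[i][j] = D[i-1][j-1] if the characters match, else 1 + min(D[i-1][j], D[i][j-1], D[i-1][j-1]). Filling the table (rows: prefixes of 'itjwv', columns: prefixes of 'tywfv'):
     ε  t  y  w  f  v
  ε  0  1  2  3  4  5
  i  1  1  2  3  4  5
  t  2  1  2  3  4  5
  j  3  2  2  3  4  5
  w  4  3  3  2  3  4
  v  5  4  4  3  3  3
The bottom-right entry gives D[5][5] = 3, so no sequence of fewer than 3 edits works. Backtracking through the table gives one optimal edit sequence (3 edits):
  itjwv → tjwv (del i @1)
  tjwv → tywv (sub j→y @2)
  tywv → tywfv (ins f @4)
Edit distance = 3.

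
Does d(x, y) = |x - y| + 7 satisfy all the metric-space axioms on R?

No. d fails identity of indiscernibles (specifically d(x,x) = 0): d(6, 6) = |6 - 6| + 7 = 0 + 7 = 7 ≠ 0.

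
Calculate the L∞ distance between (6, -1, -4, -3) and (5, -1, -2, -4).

max(|x_i - y_i|) = max(|6 - 5|, |-1 - (-1)|, |-4 - (-2)|, |-3 - (-4)|) = max(1, 0, 2, 1) = 2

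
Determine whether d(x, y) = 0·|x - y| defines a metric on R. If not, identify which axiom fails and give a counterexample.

No. With c = 0, d(x,y) = 0 for all x, y. This fails identity of indiscernibles: d(7, 11) = 0 but 7 ≠ 11.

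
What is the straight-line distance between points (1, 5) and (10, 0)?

√(Σ(x_i - y_i)²) = √((1 - 10)² + (5 - 0)²)
= √((-9)² + 5²) = √(81 + 25) = √106 ≈ 10.2956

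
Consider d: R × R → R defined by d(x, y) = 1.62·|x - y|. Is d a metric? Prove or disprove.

Yes. Since |x - y| is a metric on R and 1.62 > 0, the positive scalar multiple 1.62·|x - y| is also a metric: scaling by a positive constant preserves non-negativity, identity (d=0 ⟺ |x-y|=0 ⟺ x=y), symmetry, and the triangle inequality.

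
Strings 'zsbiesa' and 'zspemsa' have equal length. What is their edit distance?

Let D[i][j] be the edit distance between the first i characters of 'zsbiesa' and the first j characters of 'zspemsa', with D[i][0] = i, D[0][j] = j, and D[i][j] = D[i-1][j-1] if the characters match, else 1 + min(D[i-1][j], D[i][j-1], D[i-1][j-1]). Filling the table (rows: prefixes of 'zsbiesa', columns: prefixes of 'zspemsa'):
     ε  z  s  p  e  m  s  a
  ε  0  1  2  3  4  5  6  7
  z  1  0  1  2  3  4  5  6
  s  2  1  0  1  2  3  4  5
  b  3  2  1  1  2  3  4  5
  i  4  3  2  2  2  3  4  5
  e  5  4  3  3  2  3  4  5
  s  6  5  4  4  3  3  3  4
  a  7  6  5  5  4  4  4  3
The bottom-right entry gives D[7][7] = 3, so no sequence of fewer than 3 edits works. Backtracking through the table gives one optimal edit sequence (3 edits):
  zsbiesa → zspiesa (sub b→p @3)
  zspiesa → zspeesa (sub i→e @4)
  zspeesa → zspemsa (sub e→m @5)
Edit distance = 3.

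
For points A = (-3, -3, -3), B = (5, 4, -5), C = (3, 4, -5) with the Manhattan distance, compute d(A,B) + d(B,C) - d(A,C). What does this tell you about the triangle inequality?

d(A,B) = 8 + 7 + 2 = 17, d(B,C) = 2 + 0 + 0 = 2, d(A,C) = 6 + 7 + 2 = 15.
d(A,B) + d(B,C) - d(A,C) = 17 + 2 - 15 = 19 - 15 = 4. This is ≥ 0, so the triangle inequality holds for these points.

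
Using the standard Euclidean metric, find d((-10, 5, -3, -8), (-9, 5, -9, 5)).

√(Σ(x_i - y_i)²) = √((-10 - (-9))² + (5 - 5)² + (-3 - (-9))² + (-8 - 5)²)
= √((-1)² + 0² + 6² + (-13)²) = √(1 + 0 + 36 + 169) = √206 ≈ 14.3527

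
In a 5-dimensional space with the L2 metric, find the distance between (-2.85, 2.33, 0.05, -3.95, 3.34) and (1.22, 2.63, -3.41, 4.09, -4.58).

(Σ|x_i - y_i|^2)^(1/2) = (|-2.85 - 1.22|^2 + |2.33 - 2.63|^2 + |0.05 - (-3.41)|^2 + |-3.95 - 4.09|^2 + |3.34 - (-4.58)|^2)^(1/2)
= (4.07^2 + 0.3^2 + 3.46^2 + 8.04^2 + 7.92^2)^(1/2) = (16.5649 + 0.09 + 11.9716 + 64.6416 + 62.7264)^(1/2) = (155.9945)^(1/2) ≈ 12.4898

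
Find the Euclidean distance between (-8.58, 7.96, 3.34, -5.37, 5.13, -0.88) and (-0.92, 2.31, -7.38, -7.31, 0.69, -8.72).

√(Σ(x_i - y_i)²) = √((-8.58 - (-0.92))² + (7.96 - 2.31)² + (3.34 - (-7.38))² + (-5.37 - (-7.31))² + (5.13 - 0.69)² + (-0.88 - (-8.72))²)
= √((-7.66)² + 5.65² + 10.72² + 1.94² + 4.44² + 7.84²) = √(58.6756 + 31.9225 + 114.9184 + 3.7636 + 19.7136 + 61.4656) = √290.4593 ≈ 17.0429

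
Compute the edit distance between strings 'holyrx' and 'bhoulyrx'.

Let D[i][j] be the edit distance between the first i characters of 'holyrx' and the first j characters of 'bhoulyrx', with D[i][0] = i, D[0][j] = j, and D[i][j] = D[i-1][j-1] if the characters match, else 1 + min(D[i-1][j], D[i][j-1], D[i-1][j-1]). Filling the table (rows: prefixes of 'holyrx', columns: prefixes of 'bhoulyrx'):
     ε  b  h  o  u  l  y  r  x
  ε  0  1  2  3  4  5  6  7  8
  h  1  1  1  2  3  4  5  6  7
  o  2  2  2  1  2  3  4  5  6
  l  3  3  3  2  2  2  3  4  5
  y  4  4  4  3  3  3  2  3  4
  r  5  5  5  4  4  4  3  2  3
  x  6  6  6  5  5  5  4  3  2
The bottom-right entry gives D[6][8] = 2, so no sequence of fewer than 2 edits works. Backtracking through the table gives one optimal edit sequence (2 edits):
  holyrx → bholyrx (ins b @1)
  bholyrx → bhoulyrx (ins u @4)
Edit distance = 2.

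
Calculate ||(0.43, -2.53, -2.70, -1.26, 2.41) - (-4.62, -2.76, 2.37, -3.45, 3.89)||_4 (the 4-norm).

(Σ|x_i - y_i|^4)^(1/4) = (|0.43 - (-4.62)|^4 + |-2.53 - (-2.76)|^4 + |-2.7 - 2.37|^4 + |-1.26 - (-3.45)|^4 + |2.41 - 3.89|^4)^(1/4)
= (5.05^4 + 0.23^4 + 5.07^4 + 2.19^4 + 1.48^4)^(1/4) ≈ (650.3775 + 0.0028 + 660.7419 + 23.0026 + 4.7979)^(1/4) = (1338.9227)^(1/4) ≈ 6.0491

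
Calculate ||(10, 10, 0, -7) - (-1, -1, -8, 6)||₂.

√(Σ(x_i - y_i)²) = √((10 - (-1))² + (10 - (-1))² + (0 - (-8))² + (-7 - 6)²)
= √(11² + 11² + 8² + (-13)²) = √(121 + 121 + 64 + 169) = √475 ≈ 21.7945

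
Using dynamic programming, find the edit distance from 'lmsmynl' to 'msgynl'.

Let D[i][j] be the edit distance between the first i characters of 'lmsmynl' and the first j characters of 'msgynl', with D[i][0] = i, D[0][j] = j, and D[i][j] = D[i-1][j-1] if the characters match, else 1 + min(D[i-1][j], D[i][j-1], D[i-1][j-1]). Filling the table (rows: prefixes of 'lmsmynl', columns: prefixes of 'msgynl'):
     ε  m  s  g  y  n  l
  ε  0  1  2  3  4  5  6
  l  1  1  2  3  4  5  5
  m  2  1  2  3  4  5  6
  s  3  2  1  2  3  4  5
  m  4  3  2  2  3  4  5
  y  5  4  3  3  2  3  4
  n  6  5  4  4  3  2  3
  l  7  6  5  5  4  3  2
The bottom-right entry gives D[7][6] = 2, so no sequence of fewer than 2 edits works. Backtracking through the table gives one optimal edit sequence (2 edits):
  lmsmynl → msmynl (del l @1)
  msmynl → msgynl (sub m→g @3)
Edit distance = 2.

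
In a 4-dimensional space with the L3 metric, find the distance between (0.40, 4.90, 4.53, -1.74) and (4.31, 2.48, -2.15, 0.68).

(Σ|x_i - y_i|^3)^(1/3) = (|0.4 - 4.31|^3 + |4.9 - 2.48|^3 + |4.53 - (-2.15)|^3 + |-1.74 - 0.68|^3)^(1/3)
= (3.91^3 + 2.42^3 + 6.68^3 + 2.42^3)^(1/3) ≈ (59.7765 + 14.1725 + 298.0776 + 14.1725)^(1/3) = (386.1991)^(1/3) ≈ 7.2823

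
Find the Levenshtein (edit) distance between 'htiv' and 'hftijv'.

Let D[i][j] be the edit distance between the first i characters of 'htiv' and the first j characters of 'hftijv', with D[i][0] = i, D[0][j] = j, and D[i][j] = D[i-1][j-1] if the characters match, else 1 + min(D[i-1][j], D[i][j-1], D[i-1][j-1]). Filling the table (rows: prefixes of 'htiv', columns: prefixes of 'hftijv'):
     ε  h  f  t  i  j  v
  ε  0  1  2  3  4  5  6
  h  1  0  1  2  3  4  5
  t  2  1  1  1  2  3  4
  i  3  2  2  2  1  2  3
  v  4  3  3  3  2  2  2
The bottom-right entry gives D[4][6] = 2, so no sequence of fewer than 2 edits works. Backtracking through the table gives one optimal edit sequence (2 edits):
  htiv → hftiv (ins f @2)
  hftiv → hftijv (ins j @5)
Edit distance = 2.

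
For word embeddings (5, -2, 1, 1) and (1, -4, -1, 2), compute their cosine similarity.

With u = (5, -2, 1, 1), v = (1, -4, -1, 2):
u·v = 5·1 + (-2)·(-4) + 1·(-1) + 1·2 = 5 + 8 + (-1) + 2 = 14.
|u| = √(5² + (-2)² + 1² + 1²) = √31, |v| = √(1² + (-4)² + (-1)² + 2²) = √22, so |u||v| = √(31·22) = √682.
cos θ = (u·v)/(|u||v|) = 14/√682 ≈ 0.5361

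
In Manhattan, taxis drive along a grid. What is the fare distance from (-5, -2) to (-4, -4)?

Σ|x_i - y_i| = |-5 - (-4)| + |-2 - (-4)| = 1 + 2 = 3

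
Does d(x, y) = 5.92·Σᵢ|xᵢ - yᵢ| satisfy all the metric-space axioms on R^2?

Yes. The L1 (Manhattan) norm induces a metric on R^2, and multiplying a metric by a positive constant 5.92 > 0 preserves all four axioms: non-negativity (5.92·||x-y|| ≥ 0), identity (5.92·||x-y|| = 0 ⟺ ||x-y|| = 0 ⟺ x = y), symmetry (||x-y|| = ||y-x||), and the triangle inequality (5.92·||x-z|| ≤ 5.92·||x-y|| + 5.92·||y-z||). So d is a metric.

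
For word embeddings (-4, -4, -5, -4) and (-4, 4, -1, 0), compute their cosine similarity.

With u = (-4, -4, -5, -4), v = (-4, 4, -1, 0):
u·v = (-4)·(-4) + (-4)·4 + (-5)·(-1) + (-4)·0 = 16 + (-16) + 5 + 0 = 5.
|u| = √((-4)² + (-4)² + (-5)² + (-4)²) = √73, |v| = √((-4)² + 4² + (-1)² + 0²) = √33, so |u||v| = √(73·33) = √2409.
cos θ = (u·v)/(|u||v|) = 5/√2409 ≈ 0.1019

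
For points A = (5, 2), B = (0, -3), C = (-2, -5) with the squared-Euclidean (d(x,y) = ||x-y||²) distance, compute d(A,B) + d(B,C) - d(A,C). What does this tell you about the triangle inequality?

d(A,B) = 5² + 5² = 50, d(B,C) = 2² + 2² = 8, d(A,C) = 7² + 7² = 98.
d(A,B) + d(B,C) - d(A,C) = 50 + 8 - 98 = 58 - 98 = -40. This is < 0, so the triangle inequality FAILS for these points (squared-Euclidean is not a metric).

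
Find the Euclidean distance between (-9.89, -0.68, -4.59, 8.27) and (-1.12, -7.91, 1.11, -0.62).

√(Σ(x_i - y_i)²) = √((-9.89 - (-1.12))² + (-0.68 - (-7.91))² + (-4.59 - 1.11)² + (8.27 - (-0.62))²)
= √((-8.77)² + 7.23² + (-5.7)² + 8.89²) = √(76.9129 + 52.2729 + 32.49 + 79.0321) = √240.7079 ≈ 15.5148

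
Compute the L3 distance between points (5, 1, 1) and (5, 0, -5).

(Σ|x_i - y_i|^3)^(1/3) = (|5 - 5|^3 + |1 - 0|^3 + |1 - (-5)|^3)^(1/3)
= (0^3 + 1^3 + 6^3)^(1/3) = (0 + 1 + 216)^(1/3) = (217)^(1/3) ≈ 6.0092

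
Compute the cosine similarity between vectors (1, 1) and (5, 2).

With u = (1, 1), v = (5, 2):
u·v = 1·5 + 1·2 = 5 + 2 = 7.
|u| = √(1² + 1²) = √2, |v| = √(5² + 2²) = √29, so |u||v| = √(2·29) = √58.
cos θ = (u·v)/(|u||v|) = 7/√58 ≈ 0.9191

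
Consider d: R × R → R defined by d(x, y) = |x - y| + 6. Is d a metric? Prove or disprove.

No. d fails identity of indiscernibles (specifically d(x,x) = 0): d(-4, -4) = |-4 - (-4)| + 6 = 0 + 6 = 6 ≠ 0.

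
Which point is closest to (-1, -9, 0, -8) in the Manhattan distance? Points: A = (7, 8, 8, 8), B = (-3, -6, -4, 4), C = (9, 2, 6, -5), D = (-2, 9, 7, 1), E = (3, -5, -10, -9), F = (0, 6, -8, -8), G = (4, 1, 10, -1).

Distances: d(A) = 49, d(B) = 21, d(C) = 30, d(D) = 35, d(E) = 19, d(F) = 24, d(G) = 32. Nearest: E = (3, -5, -10, -9) with distance 19.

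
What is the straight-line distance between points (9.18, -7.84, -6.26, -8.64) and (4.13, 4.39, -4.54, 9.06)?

√(Σ(x_i - y_i)²) = √((9.18 - 4.13)² + (-7.84 - 4.39)² + (-6.26 - (-4.54))² + (-8.64 - 9.06)²)
= √(5.05² + (-12.23)² + (-1.72)² + (-17.7)²) = √(25.5025 + 149.5729 + 2.9584 + 313.29) = √491.3238 ≈ 22.1658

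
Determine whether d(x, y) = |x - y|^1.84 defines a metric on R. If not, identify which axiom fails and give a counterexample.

No. d(x,y) = |x-y|^1.84 fails the triangle inequality since p = 1.84 > 1. Counterexample: x = 3, y = 10, z = 19. d(x,z) = |3 - 19|^1.84 = 16^1.84 ≈ 164.2785, but d(x,y) + d(y,z) = 7^1.84 + 9^1.84 ≈ 35.8906 + 56.991 = 92.8816. Since 164.2785 > 92.8816, the triangle inequality is violated.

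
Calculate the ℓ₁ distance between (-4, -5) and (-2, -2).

Σ|x_i - y_i| = |-4 - (-2)| + |-5 - (-2)| = 2 + 3 = 5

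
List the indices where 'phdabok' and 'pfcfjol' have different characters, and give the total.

Differing positions: 2, 3, 4, 5, 7. Hamming distance = 5.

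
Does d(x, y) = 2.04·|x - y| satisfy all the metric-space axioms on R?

Yes. Since |x - y| is a metric on R and 2.04 > 0, the positive scalar multiple 2.04·|x - y| is also a metric: scaling by a positive constant preserves non-negativity, identity (d=0 ⟺ |x-y|=0 ⟺ x=y), symmetry, and the triangle inequality.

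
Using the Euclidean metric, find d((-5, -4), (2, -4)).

√(Σ(x_i - y_i)²) = √((-5 - 2)² + (-4 - (-4))²)
= √((-7)² + 0²) = √(49 + 0) = √49 = 7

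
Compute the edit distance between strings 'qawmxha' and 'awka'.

Let D[i][j] be the edit distance between the first i characters of 'qawmxha' and the first j characters of 'awka', with D[i][0] = i, D[0][j] = j, and D[i][j] = D[i-1][j-1] if the characters match, else 1 + min(D[i-1][j], D[i][j-1], D[i-1][j-1]). Filling the table (rows: prefixes of 'qawmxha', columns: prefixes of 'awka'):
     ε  a  w  k  a
  ε  0  1  2  3  4
  q  1  1  2  3  4
  a  2  1  2  3  3
  w  3  2  1  2  3
  m  4  3  2  2  3
  x  5  4  3  3  3
  h  6  5  4  4  4
  a  7  6  5  5  4
The bottom-right entry gives D[7][4] = 4, so no sequence of fewer than 4 edits works. Backtracking through the table gives one optimal edit sequence (4 edits):
  qawmxha → awmxha (del q @1)
  awmxha → awxha (del m @3)
  awxha → awha (del x @3)
  awha → awka (sub h→k @3)
Edit distance = 4.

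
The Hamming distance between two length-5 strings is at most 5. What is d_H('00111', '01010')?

Differing positions: 2, 3, 5. Hamming distance = 3. The maximum possible Hamming distance for length-5 strings is 5, so d_H/5 = 3/5 = 0.6.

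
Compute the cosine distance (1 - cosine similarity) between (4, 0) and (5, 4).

With u = (4, 0), v = (5, 4):
u·v = 4·5 + 0·4 = 20 + 0 = 20.
|u| = √(4² + 0²) = √16, |v| = √(5² + 4²) = √41, so |u||v| = √(16·41) = √656.
cos θ = (u·v)/(|u||v|) = 20/√656 ≈ 0.7809
Cosine distance = 1 - cos θ ≈ 1 - 0.7809 = 0.2191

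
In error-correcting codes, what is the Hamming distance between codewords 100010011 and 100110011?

Differing positions: 4. Hamming distance = 1.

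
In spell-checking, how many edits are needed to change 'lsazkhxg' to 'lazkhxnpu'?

Let D[i][j] be the edit distance between the first i characters of 'lsazkhxg' and the first j characters of 'lazkhxnpu', with D[i][0] = i, D[0][j] = j, and D[i][j] = D[i-1][j-1] if the characters match, else 1 + min(D[i-1][j], D[i][j-1], D[i-1][j-1]). Filling the table (rows: prefixes of 'lsazkhxg', columns: prefixes of 'lazkhxnpu'):
     ε  l  a  z  k  h  x  n  p  u
  ε  0  1  2  3  4  5  6  7  8  9
  l  1  0  1  2  3  4  5  6  7  8
  s  2  1  1  2  3  4  5  6  7  8
  a  3  2  1  2  3  4  5  6  7  8
  z  4  3  2  1  2  3  4  5  6  7
  k  5  4  3  2  1  2  3  4  5  6
  h  6  5  4  3  2  1  2  3  4  5
  x  7  6  5  4  3  2  1  2  3  4
  g  8  7  6  5  4  3  2  2  3  4
The bottom-right entry gives D[8][9] = 4, so no sequence of fewer than 4 edits works. Backtracking through the table gives one optimal edit sequence (4 edits):
  lsazkhxg → lazkhxg (del s @2)
  lazkhxg → lazkhxng (ins n @7)
  lazkhxng → lazkhxnpg (ins p @8)
  lazkhxnpg → lazkhxnpu (sub g→u @9)
Edit distance = 4.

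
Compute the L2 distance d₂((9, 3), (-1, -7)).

√(Σ(x_i - y_i)²) = √((9 - (-1))² + (3 - (-7))²)
= √(10² + 10²) = √(100 + 100) = √200 ≈ 14.1421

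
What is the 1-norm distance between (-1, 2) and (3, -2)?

Σ|x_i - y_i| = |-1 - 3| + |2 - (-2)| = 4 + 4 = 8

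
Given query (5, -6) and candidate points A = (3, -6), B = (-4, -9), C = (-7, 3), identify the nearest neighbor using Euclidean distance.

Distances: d(A) = 2, d(B) ≈ 9.4868, d(C) = 15. Nearest: A = (3, -6) with distance 2.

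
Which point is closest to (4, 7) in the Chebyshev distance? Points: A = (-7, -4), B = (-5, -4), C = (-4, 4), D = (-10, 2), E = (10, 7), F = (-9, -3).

Distances: d(A) = 11, d(B) = 11, d(C) = 8, d(D) = 14, d(E) = 6, d(F) = 13. Nearest: E = (10, 7) with distance 6.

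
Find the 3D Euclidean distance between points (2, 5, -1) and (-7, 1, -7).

√(Σ(x_i - y_i)²) = √((2 - (-7))² + (5 - 1)² + (-1 - (-7))²)
= √(9² + 4² + 6²) = √(81 + 16 + 36) = √133 ≈ 11.5326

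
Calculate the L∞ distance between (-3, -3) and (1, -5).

max(|x_i - y_i|) = max(|-3 - 1|, |-3 - (-5)|) = max(4, 2) = 4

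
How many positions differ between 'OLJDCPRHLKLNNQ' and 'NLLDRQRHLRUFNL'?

Differing positions: 1, 3, 5, 6, 10, 11, 12, 14. Hamming distance = 8.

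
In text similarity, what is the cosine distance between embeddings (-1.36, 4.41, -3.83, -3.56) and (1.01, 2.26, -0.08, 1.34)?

With u = (-1.36, 4.41, -3.83, -3.56), v = (1.01, 2.26, -0.08, 1.34):
u·v = (-1.36)·1.01 + 4.41·2.26 + (-3.83)·(-0.08) + (-3.56)·1.34 = (-1.3736) + 9.9666 + 0.3064 + (-4.7704) = 4.129.
|u| = √((-1.36)² + 4.41² + (-3.83)² + (-3.56)²) = √(1.8496 + 19.4481 + 14.6689 + 12.6736) = √48.6402, |v| = √(1.01² + 2.26² + (-0.08)² + 1.34²) = √(1.0201 + 5.1076 + 0.0064 + 1.7956) = √7.9297.
cos θ = (u·v)/(|u||v|) = 4.129/(√48.6402·√7.9297) ≈ 0.2102
Cosine distance = 1 - cos θ ≈ 1 - 0.2102 = 0.7898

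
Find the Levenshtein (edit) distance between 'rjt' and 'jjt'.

Let D[i][j] be the edit distance between the first i characters of 'rjt' and the first j characters of 'jjt', with D[i][0] = i, D[0][j] = j, and D[i][j] = D[i-1][j-1] if the characters match, else 1 + min(D[i-1][j], D[i][j-1], D[i-1][j-1]). Filling the table (rows: prefixes of 'rjt', columns: prefixes of 'jjt'):
     ε  j  j  t
  ε  0  1  2  3
  r  1  1  2  3
  j  2  1  1  2
  t  3  2  2  1
The bottom-right entry gives D[3][3] = 1, so no sequence of fewer than 1 edit works. Backtracking through the table gives one optimal edit sequence (1 edit):
  rjt → jjt (sub r→j @1)
Edit distance = 1.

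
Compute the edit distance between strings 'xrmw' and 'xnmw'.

Let D[i][j] be the edit distance between the first i characters of 'xrmw' and the first j characters of 'xnmw', with D[i][0] = i, D[0][j] = j, and D[i][j] = D[i-1][j-1] if the characters match, else 1 + min(D[i-1][j], D[i][j-1], D[i-1][j-1]). Filling the table (rows: prefixes of 'xrmw', columns: prefixes of 'xnmw'):
     ε  x  n  m  w
  ε  0  1  2  3  4
  x  1  0  1  2  3
  r  2  1  1  2  3
  m  3  2  2  1  2
  w  4  3  3  2  1
The bottom-right entry gives D[4][4] = 1, so no sequence of fewer than 1 edit works. Backtracking through the table gives one optimal edit sequence (1 edit):
  xrmw → xnmw (sub r→n @2)
Edit distance = 1.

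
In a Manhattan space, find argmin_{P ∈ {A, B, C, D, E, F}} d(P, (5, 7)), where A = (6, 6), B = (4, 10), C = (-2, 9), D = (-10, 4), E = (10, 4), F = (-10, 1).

Distances: d(A) = 2, d(B) = 4, d(C) = 9, d(D) = 18, d(E) = 8, d(F) = 21. Nearest: A = (6, 6) with distance 2.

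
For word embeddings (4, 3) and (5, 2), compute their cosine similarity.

With u = (4, 3), v = (5, 2):
u·v = 4·5 + 3·2 = 20 + 6 = 26.
|u| = √(4² + 3²) = √25, |v| = √(5² + 2²) = √29, so |u||v| = √(25·29) = √725.
cos θ = (u·v)/(|u||v|) = 26/√725 ≈ 0.9656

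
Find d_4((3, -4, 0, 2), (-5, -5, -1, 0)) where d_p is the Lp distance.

(Σ|x_i - y_i|^4)^(1/4) = (|3 - (-5)|^4 + |-4 - (-5)|^4 + |0 - (-1)|^4 + |2 - 0|^4)^(1/4)
= (8^4 + 1^4 + 1^4 + 2^4)^(1/4) = (4096 + 1 + 1 + 16)^(1/4) = (4114)^(1/4) ≈ 8.0088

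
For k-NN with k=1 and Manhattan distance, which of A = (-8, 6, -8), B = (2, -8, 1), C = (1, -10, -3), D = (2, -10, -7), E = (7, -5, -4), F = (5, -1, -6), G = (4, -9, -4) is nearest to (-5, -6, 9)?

Distances: d(A) = 32, d(B) = 17, d(C) = 22, d(D) = 27, d(E) = 26, d(F) = 30, d(G) = 25. Nearest: B = (2, -8, 1) with distance 17.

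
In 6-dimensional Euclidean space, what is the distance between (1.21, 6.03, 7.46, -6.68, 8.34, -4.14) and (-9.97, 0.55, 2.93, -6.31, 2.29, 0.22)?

√(Σ(x_i - y_i)²) = √((1.21 - (-9.97))² + (6.03 - 0.55)² + (7.46 - 2.93)² + (-6.68 - (-6.31))² + (8.34 - 2.29)² + (-4.14 - 0.22)²)
= √(11.18² + 5.48² + 4.53² + (-0.37)² + 6.05² + (-4.36)²) = √(124.9924 + 30.0304 + 20.5209 + 0.1369 + 36.6025 + 19.0096) = √231.2927 ≈ 15.2083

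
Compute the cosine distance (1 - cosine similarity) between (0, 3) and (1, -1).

With u = (0, 3), v = (1, -1):
u·v = 0·1 + 3·(-1) = 0 + (-3) = -3.
|u| = √(0² + 3²) = √9, |v| = √(1² + (-1)²) = √2, so |u||v| = √(9·2) = √18.
cos θ = (u·v)/(|u||v|) = -3/√18 ≈ -0.7071
Cosine distance = 1 - cos θ ≈ 1 - (-0.7071) = 1.7071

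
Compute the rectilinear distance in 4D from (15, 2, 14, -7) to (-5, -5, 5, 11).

Σ|x_i - y_i| = |15 - (-5)| + |2 - (-5)| + |14 - 5| + |-7 - 11| = 20 + 7 + 9 + 18 = 54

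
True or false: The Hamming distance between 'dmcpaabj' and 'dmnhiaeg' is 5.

Differing positions: 3, 4, 5, 7, 8. Hamming distance = 5, so the claim is true.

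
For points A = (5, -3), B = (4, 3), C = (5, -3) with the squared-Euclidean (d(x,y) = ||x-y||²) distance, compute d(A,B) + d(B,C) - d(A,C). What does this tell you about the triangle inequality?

d(A,B) = 1² + 6² = 37, d(B,C) = 1² + 6² = 37, d(A,C) = 0² + 0² = 0.
d(A,B) + d(B,C) - d(A,C) = 37 + 37 - 0 = 74 - 0 = 74. This is ≥ 0, so the triangle inequality holds for these points.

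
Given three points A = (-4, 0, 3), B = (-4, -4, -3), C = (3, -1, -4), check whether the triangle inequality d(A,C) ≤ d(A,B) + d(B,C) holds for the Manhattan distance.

d(A,B) = 0 + 4 + 6 = 10, d(B,C) = 7 + 3 + 1 = 11, d(A,C) = 7 + 1 + 7 = 15.
d(A,C) = 15 ≤ 10 + 11 = 21. Triangle inequality is satisfied.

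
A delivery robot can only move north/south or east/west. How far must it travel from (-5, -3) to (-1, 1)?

Σ|x_i - y_i| = |-5 - (-1)| + |-3 - 1| = 4 + 4 = 8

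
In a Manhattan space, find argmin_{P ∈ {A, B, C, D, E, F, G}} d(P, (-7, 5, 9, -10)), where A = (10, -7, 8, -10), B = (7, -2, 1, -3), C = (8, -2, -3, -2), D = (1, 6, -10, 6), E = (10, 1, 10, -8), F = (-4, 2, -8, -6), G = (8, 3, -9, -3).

Distances: d(A) = 30, d(B) = 36, d(C) = 42, d(D) = 44, d(E) = 24, d(F) = 27, d(G) = 42. Nearest: E = (10, 1, 10, -8) with distance 24.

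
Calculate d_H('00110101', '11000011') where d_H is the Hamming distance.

Differing positions: 1, 2, 3, 4, 6, 7. Hamming distance = 6.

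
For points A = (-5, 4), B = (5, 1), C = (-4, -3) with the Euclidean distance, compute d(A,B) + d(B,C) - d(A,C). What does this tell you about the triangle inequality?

d(A,B) = √(10² + 3²) = √109 ≈ 10.4403, d(B,C) = √(9² + 4²) = √97 ≈ 9.8489, d(A,C) = √(1² + 7²) = √50 ≈ 7.0711.
d(A,B) + d(B,C) - d(A,C) = 10.4403 + 9.8489 - 7.0711 = 20.2892 - 7.0711 = 13.2181 (to 4 decimal places). This is ≥ 0, so the triangle inequality holds for these points.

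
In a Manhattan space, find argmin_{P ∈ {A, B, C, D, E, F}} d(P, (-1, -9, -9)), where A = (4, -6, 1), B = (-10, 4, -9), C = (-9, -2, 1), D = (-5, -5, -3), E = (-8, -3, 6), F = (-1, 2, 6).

Distances: d(A) = 18, d(B) = 22, d(C) = 25, d(D) = 14, d(E) = 28, d(F) = 26. Nearest: D = (-5, -5, -3) with distance 14.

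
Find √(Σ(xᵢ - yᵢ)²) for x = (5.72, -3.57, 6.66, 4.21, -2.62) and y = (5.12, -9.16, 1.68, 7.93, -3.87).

√(Σ(x_i - y_i)²) = √((5.72 - 5.12)² + (-3.57 - (-9.16))² + (6.66 - 1.68)² + (4.21 - 7.93)² + (-2.62 - (-3.87))²)
= √(0.6² + 5.59² + 4.98² + (-3.72)² + 1.25²) = √(0.36 + 31.2481 + 24.8004 + 13.8384 + 1.5625) = √71.8094 ≈ 8.474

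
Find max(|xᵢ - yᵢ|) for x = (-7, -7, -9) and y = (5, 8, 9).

max(|x_i - y_i|) = max(|-7 - 5|, |-7 - 8|, |-9 - 9|) = max(12, 15, 18) = 18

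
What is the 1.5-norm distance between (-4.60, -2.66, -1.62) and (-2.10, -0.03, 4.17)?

(Σ|x_i - y_i|^1.5)^(1/1.5) = (|-4.6 - (-2.1)|^1.5 + |-2.66 - (-0.03)|^1.5 + |-1.62 - 4.17|^1.5)^(1/1.5)
= (2.5^1.5 + 2.63^1.5 + 5.79^1.5)^(1/1.5) ≈ (3.9528 + 4.2651 + 13.9321)^(1/1.5) = (22.15)^(1/1.5) ≈ 7.8871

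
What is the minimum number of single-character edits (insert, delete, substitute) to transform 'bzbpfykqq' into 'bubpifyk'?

Let D[i][j] be the edit distance between the first i characters of 'bzbpfykqq' and the first j characters of 'bubpifyk', with D[i][0] = i, D[0][j] = j, and D[i][j] = D[i-1][j-1] if the characters match, else 1 + min(D[i-1][j], D[i][j-1], D[i-1][j-1]). Filling the table (rows: prefixes of 'bzbpfykqq', columns: prefixes of 'bubpifyk'):
     ε  b  u  b  p  i  f  y  k
  ε  0  1  2  3  4  5  6  7  8
  b  1  0  1  2  3  4  5  6  7
  z  2  1  1  2  3  4  5  6  7
  b  3  2  2  1  2  3  4  5  6
  p  4  3  3  2  1  2  3  4  5
  f  5  4  4  3  2  2  2  3  4
  y  6  5  5  4  3  3  3  2  3
  k  7  6  6  5  4  4  4  3  2
  q  8  7  7  6  5  5  5  4  3
  q  9  8  8  7  6  6  6  5  4
The bottom-right entry gives D[9][8] = 4, so no sequence of fewer than 4 edits works. Backtracking through the table gives one optimal edit sequence (4 edits):
  bzbpfykqq → bubpfykqq (sub z→u @2)
  bubpfykqq → bubpifykqq (ins i @5)
  bubpifykqq → bubpifykq (del q @9)
  bubpifykq → bubpifyk (del q @9)
Edit distance = 4.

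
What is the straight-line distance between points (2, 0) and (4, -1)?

√(Σ(x_i - y_i)²) = √((2 - 4)² + (0 - (-1))²)
= √((-2)² + 1²) = √(4 + 1) = √5 ≈ 2.2361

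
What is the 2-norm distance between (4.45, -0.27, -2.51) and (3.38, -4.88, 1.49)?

(Σ|x_i - y_i|^2)^(1/2) = (|4.45 - 3.38|^2 + |-0.27 - (-4.88)|^2 + |-2.51 - 1.49|^2)^(1/2)
= (1.07^2 + 4.61^2 + 4^2)^(1/2) = (1.1449 + 21.2521 + 16)^(1/2) = (38.397)^(1/2) ≈ 6.1965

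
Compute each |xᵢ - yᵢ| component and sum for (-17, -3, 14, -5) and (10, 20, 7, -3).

Σ|x_i - y_i| = |-17 - 10| + |-3 - 20| + |14 - 7| + |-5 - (-3)| = 27 + 23 + 7 + 2 = 59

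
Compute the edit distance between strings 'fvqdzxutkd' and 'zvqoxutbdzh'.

Let D[i][j] be the edit distance between the first i characters of 'fvqdzxutkd' and the first j characters of 'zvqoxutbdzh', with D[i][0] = i, D[0][j] = j, and D[i][j] = D[i-1][j-1] if the characters match, else 1 + min(D[i-1][j], D[i][j-1], D[i-1][j-1]). Filling the table (rows: prefixes of 'fvqdzxutkd', columns: prefixes of 'zvqoxutbdzh'):
     ε  z  v  q  o  x  u  t  b  d  z  h
  ε  0  1  2  3  4  5  6  7  8  9 10 11
  f  1  1  2  3  4  5  6  7  8  9 10 11
  v  2  2  1  2  3  4  5  6  7  8  9 10
  q  3  3  2  1  2  3  4  5  6  7  8  9
  d  4  4  3  2  2  3  4  5  6  6  7  8
  z  5  4  4  3  3  3  4  5  6  7  6  7
  x  6  5  5  4  4  3  4  5  6  7  7  7
  u  7  6  6  5  5  4  3  4  5  6  7  8
  t  8  7  7  6  6  5  4  3  4  5  6  7
  k  9  8  8  7  7  6  5  4  4  5  6  7
  d 10  9  9  8  8  7  6  5  5  4  5  6
The bottom-right entry gives D[10][11] = 6, so no sequence of fewer than 6 edits works. Backtracking through the table gives one optimal edit sequence (6 edits):
  fvqdzxutkd → zvqdzxutkd (sub f→z @1)
  zvqdzxutkd → zvqzxutkd (del d @4)
  zvqzxutkd → zvqoxutkd (sub z→o @4)
  zvqoxutkd → zvqoxutbd (sub k→b @8)
  zvqoxutbd → zvqoxutbdz (ins z @10)
  zvqoxutbdz → zvqoxutbdzh (ins h @11)
Edit distance = 6.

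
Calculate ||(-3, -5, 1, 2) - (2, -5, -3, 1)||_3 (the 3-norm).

(Σ|x_i - y_i|^3)^(1/3) = (|-3 - 2|^3 + |-5 - (-5)|^3 + |1 - (-3)|^3 + |2 - 1|^3)^(1/3)
= (5^3 + 0^3 + 4^3 + 1^3)^(1/3) = (125 + 0 + 64 + 1)^(1/3) = (190)^(1/3) ≈ 5.7489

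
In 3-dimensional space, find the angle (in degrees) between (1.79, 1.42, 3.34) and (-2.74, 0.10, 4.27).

With u = (1.79, 1.42, 3.34), v = (-2.74, 0.10, 4.27):
u·v = 1.79·(-2.74) + 1.42·0.1 + 3.34·4.27 = (-4.9046) + 0.142 + 14.2618 = 9.4992.
|u| = √(1.79² + 1.42² + 3.34²) = √(3.2041 + 2.0164 + 11.1556) = √16.3761, |v| = √((-2.74)² + 0.1² + 4.27²) = √(7.5076 + 0.01 + 18.2329) = √25.7505.
cos θ = (u·v)/(|u||v|) = 9.4992/(√16.3761·√25.7505) ≈ 0.462582
θ = arccos(0.462582) ≈ 62.45°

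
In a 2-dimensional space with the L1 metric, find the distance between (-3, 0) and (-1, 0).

Σ|x_i - y_i| = |-3 - (-1)| + |0 - 0| = 2 + 0 = 2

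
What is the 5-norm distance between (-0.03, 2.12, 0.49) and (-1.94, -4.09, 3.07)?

(Σ|x_i - y_i|^5)^(1/5) = (|-0.03 - (-1.94)|^5 + |2.12 - (-4.09)|^5 + |0.49 - 3.07|^5)^(1/5)
= (1.91^5 + 6.21^5 + 2.58^5)^(1/5) ≈ (25.4195 + 9235.4487 + 114.3138)^(1/5) = (9375.182)^(1/5) ≈ 6.2287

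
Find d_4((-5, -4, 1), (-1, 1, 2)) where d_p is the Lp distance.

(Σ|x_i - y_i|^4)^(1/4) = (|-5 - (-1)|^4 + |-4 - 1|^4 + |1 - 2|^4)^(1/4)
= (4^4 + 5^4 + 1^4)^(1/4) = (256 + 625 + 1)^(1/4) = (882)^(1/4) ≈ 5.4496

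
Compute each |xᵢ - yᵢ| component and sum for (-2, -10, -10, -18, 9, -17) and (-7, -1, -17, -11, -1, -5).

Σ|x_i - y_i| = |-2 - (-7)| + |-10 - (-1)| + |-10 - (-17)| + |-18 - (-11)| + |9 - (-1)| + |-17 - (-5)| = 5 + 9 + 7 + 7 + 10 + 12 = 50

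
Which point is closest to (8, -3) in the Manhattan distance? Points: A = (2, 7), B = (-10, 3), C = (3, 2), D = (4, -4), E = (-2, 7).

Distances: d(A) = 16, d(B) = 24, d(C) = 10, d(D) = 5, d(E) = 20. Nearest: D = (4, -4) with distance 5.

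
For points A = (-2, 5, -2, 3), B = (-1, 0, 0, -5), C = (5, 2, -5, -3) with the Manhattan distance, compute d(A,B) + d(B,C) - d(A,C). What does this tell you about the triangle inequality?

d(A,B) = 1 + 5 + 2 + 8 = 16, d(B,C) = 6 + 2 + 5 + 2 = 15, d(A,C) = 7 + 3 + 3 + 6 = 19.
d(A,B) + d(B,C) - d(A,C) = 16 + 15 - 19 = 31 - 19 = 12. This is ≥ 0, so the triangle inequality holds for these points.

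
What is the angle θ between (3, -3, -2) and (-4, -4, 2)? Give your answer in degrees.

With u = (3, -3, -2), v = (-4, -4, 2):
u·v = 3·(-4) + (-3)·(-4) + (-2)·2 = (-12) + 12 + (-4) = -4.
|u| = √(3² + (-3)² + (-2)²) = √22, |v| = √((-4)² + (-4)² + 2²) = √36, so |u||v| = √(22·36) = √792.
cos θ = (u·v)/(|u||v|) = -4/√792 ≈ -0.142134
θ = arccos(-0.142134) ≈ 98.17°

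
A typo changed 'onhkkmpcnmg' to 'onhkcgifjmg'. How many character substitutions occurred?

Differing positions: 5, 6, 7, 8, 9. Hamming distance = 5.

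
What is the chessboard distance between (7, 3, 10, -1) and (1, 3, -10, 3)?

max(|x_i - y_i|) = max(|7 - 1|, |3 - 3|, |10 - (-10)|, |-1 - 3|) = max(6, 0, 20, 4) = 20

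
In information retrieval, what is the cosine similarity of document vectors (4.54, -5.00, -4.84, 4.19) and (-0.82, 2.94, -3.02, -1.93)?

With u = (4.54, -5.00, -4.84, 4.19), v = (-0.82, 2.94, -3.02, -1.93):
u·v = 4.54·(-0.82) + (-5)·2.94 + (-4.84)·(-3.02) + 4.19·(-1.93) = (-3.7228) + (-14.7) + 14.6168 + (-8.0867) = -11.8927.
|u| = √(4.54² + (-5)² + (-4.84)² + 4.19²) = √(20.6116 + 25 + 23.4256 + 17.5561) = √86.5933, |v| = √((-0.82)² + 2.94² + (-3.02)² + (-1.93)²) = √(0.6724 + 8.6436 + 9.1204 + 3.7249) = √22.1613.
cos θ = (u·v)/(|u||v|) = -11.8927/(√86.5933·√22.1613) ≈ -0.2715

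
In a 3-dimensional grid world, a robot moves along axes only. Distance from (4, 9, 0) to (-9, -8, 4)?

Σ|x_i - y_i| = |4 - (-9)| + |9 - (-8)| + |0 - 4| = 13 + 17 + 4 = 34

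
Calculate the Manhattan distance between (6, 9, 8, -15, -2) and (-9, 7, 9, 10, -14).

Σ|x_i - y_i| = |6 - (-9)| + |9 - 7| + |8 - 9| + |-15 - 10| + |-2 - (-14)| = 15 + 2 + 1 + 25 + 12 = 55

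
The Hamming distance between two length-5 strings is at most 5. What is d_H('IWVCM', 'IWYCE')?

Differing positions: 3, 5. Hamming distance = 2. The maximum possible Hamming distance for length-5 strings is 5, so d_H/5 = 2/5 = 0.4.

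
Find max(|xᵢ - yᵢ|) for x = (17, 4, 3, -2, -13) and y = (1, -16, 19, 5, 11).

max(|x_i - y_i|) = max(|17 - 1|, |4 - (-16)|, |3 - 19|, |-2 - 5|, |-13 - 11|) = max(16, 20, 16, 7, 24) = 24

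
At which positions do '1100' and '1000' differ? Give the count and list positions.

Differing positions: 2. Hamming distance = 1.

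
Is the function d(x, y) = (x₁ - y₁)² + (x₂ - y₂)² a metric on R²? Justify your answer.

No. The squared Euclidean distance fails the triangle inequality. Counterexample: x = (0, 0), y = (3, 4), z = (6, 8). d(x,z) = 6² + 8² = 100, but d(x,y) + d(y,z) = (3² + 4²) + (3² + 4²) = 25 + 25 = 50. Since 100 > 50, the triangle inequality is violated. (Note: √d, the ordinary Euclidean distance, IS a metric.)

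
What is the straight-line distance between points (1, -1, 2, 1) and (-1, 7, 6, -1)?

√(Σ(x_i - y_i)²) = √((1 - (-1))² + (-1 - 7)² + (2 - 6)² + (1 - (-1))²)
= √(2² + (-8)² + (-4)² + 2²) = √(4 + 64 + 16 + 4) = √88 ≈ 9.3808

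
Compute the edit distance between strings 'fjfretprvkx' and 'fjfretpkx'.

Let D[i][j] be the edit distance between the first i characters of 'fjfretprvkx' and the first j characters of 'fjfretpkx', with D[i][0] = i, D[0][j] = j, and D[i][j] = D[i-1][j-1] if the characters match, else 1 + min(D[i-1][j], D[i][j-1], D[i-1][j-1]). Filling the table (rows: prefixes of 'fjfretprvkx', columns: prefixes of 'fjfretpkx'):
     ε  f  j  f  r  e  t  p  k  x
  ε  0  1  2  3  4  5  6  7  8  9
  f  1  0  1  2  3  4  5  6  7  8
  j  2  1  0  1  2  3  4  5  6  7
  f  3  2  1  0  1  2  3  4  5  6
  r  4  3  2  1  0  1  2  3  4  5
  e  5  4  3  2  1  0  1  2  3  4
  t  6  5  4  3  2  1  0  1  2  3
  p  7  6  5  4  3  2  1  0  1  2
  r  8  7  6  5  4  3  2  1  1  2
  v  9  8  7  6  5  4  3  2  2  2
  k 10  9  8  7  6  5  4  3  2  3
  x 11 10  9  8  7  6  5  4  3  2
The bottom-right entry gives D[11][9] = 2, so no sequence of fewer than 2 edits works. Backtracking through the table gives one optimal edit sequence (2 edits):
  fjfretprvkx → fjfretpvkx (del r @8)
  fjfretpvkx → fjfretpkx (del v @8)
Edit distance = 2.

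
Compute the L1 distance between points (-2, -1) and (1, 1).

Σ|x_i - y_i| = |-2 - 1| + |-1 - 1| = 3 + 2 = 5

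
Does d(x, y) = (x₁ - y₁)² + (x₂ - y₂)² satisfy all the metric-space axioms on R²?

No. The squared Euclidean distance fails the triangle inequality. Counterexample: x = (0, 0), y = (2, 5), z = (4, 10). d(x,z) = 4² + 10² = 116, but d(x,y) + d(y,z) = (2² + 5²) + (2² + 5²) = 29 + 29 = 58. Since 116 > 58, the triangle inequality is violated. (Note: √d, the ordinary Euclidean distance, IS a metric.)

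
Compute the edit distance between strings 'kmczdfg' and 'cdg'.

Let D[i][j] be the edit distance between the first i characters of 'kmczdfg' and the first j characters of 'cdg', with D[i][0] = i, D[0][j] = j, and D[i][j] = D[i-1][j-1] if the characters match, else 1 + min(D[i-1][j], D[i][j-1], D[i-1][j-1]). Filling the table (rows: prefixes of 'kmczdfg', columns: prefixes of 'cdg'):
     ε  c  d  g
  ε  0  1  2  3
  k  1  1  2  3
  m  2  2  2  3
  c  3  2  3  3
  z  4  3  3  4
  d  5  4  3  4
  f  6  5  4  4
  g  7  6  5  4
The bottom-right entry gives D[7][3] = 4, so no sequence of fewer than 4 edits works. Backtracking through the table gives one optimal edit sequence (4 edits):
  kmczdfg → mczdfg (del k @1)
  mczdfg → czdfg (del m @1)
  czdfg → cdfg (del z @2)
  cdfg → cdg (del f @3)
Edit distance = 4.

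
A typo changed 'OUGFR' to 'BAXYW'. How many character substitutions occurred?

Differing positions: 1, 2, 3, 4, 5. Hamming distance = 5.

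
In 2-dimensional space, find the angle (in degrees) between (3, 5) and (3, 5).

With u = (3, 5), v = (3, 5):
u·v = 3·3 + 5·5 = 9 + 25 = 34.
|u| = √(3² + 5²) = √34, |v| = √(3² + 5²) = √34, so |u||v| = √(34·34) = √1156 = 34.
cos θ = (u·v)/(|u||v|) = 34/34 = 1 (the vectors are parallel, pointing the same way)
θ = arccos(1) = 0°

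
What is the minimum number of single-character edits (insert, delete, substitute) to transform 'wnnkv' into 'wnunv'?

Let D[i][j] be the edit distance between the first i characters of 'wnnkv' and the first j characters of 'wnunv', with D[i][0] = i, D[0][j] = j, and D[i][j] = D[i-1][j-1] if the characters match, else 1 + min(D[i-1][j], D[i][j-1], D[i-1][j-1]). Filling the table (rows: prefixes of 'wnnkv', columns: prefixes of 'wnunv'):
     ε  w  n  u  n  v
  ε  0  1  2  3  4  5
  w  1  0  1  2  3  4
  n  2  1  0  1  2  3
  n  3  2  1  1  1  2
  k  4  3  2  2  2  2
  v  5  4  3  3  3  2
The bottom-right entry gives D[5][5] = 2, so no sequence of fewer than 2 edits works. Backtracking through the table gives one optimal edit sequence (2 edits):
  wnnkv → wnukv (sub n→u @3)
  wnukv → wnunv (sub k→n @4)
Edit distance = 2.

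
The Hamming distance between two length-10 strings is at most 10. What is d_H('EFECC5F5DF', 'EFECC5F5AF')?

Differing positions: 9. Hamming distance = 1. The maximum possible Hamming distance for length-10 strings is 10, so d_H/10 = 1/10 = 0.1.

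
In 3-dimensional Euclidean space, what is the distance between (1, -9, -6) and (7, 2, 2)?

√(Σ(x_i - y_i)²) = √((1 - 7)² + (-9 - 2)² + (-6 - 2)²)
= √((-6)² + (-11)² + (-8)²) = √(36 + 121 + 64) = √221 ≈ 14.8661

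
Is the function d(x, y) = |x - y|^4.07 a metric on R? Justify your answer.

No. d(x,y) = |x-y|^4.07 fails the triangle inequality since p = 4.07 > 1. Counterexample: x = 2, y = 5, z = 16. d(x,z) = |2 - 16|^4.07 = 14^4.07 ≈ 46210.5466, but d(x,y) + d(y,z) = 3^4.07 + 11^4.07 ≈ 87.4749 + 17316.8234 = 17404.2983. Since 46210.5466 > 17404.2983, the triangle inequality is violated.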